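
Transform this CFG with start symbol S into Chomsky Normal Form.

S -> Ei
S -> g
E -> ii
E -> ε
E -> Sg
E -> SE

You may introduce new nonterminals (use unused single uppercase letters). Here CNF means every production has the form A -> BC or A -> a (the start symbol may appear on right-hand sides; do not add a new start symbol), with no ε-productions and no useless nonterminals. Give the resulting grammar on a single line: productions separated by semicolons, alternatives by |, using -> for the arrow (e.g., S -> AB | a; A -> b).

S -> g | i | EA; A -> i; B -> g; E -> g | i | AA | EA | SB | SE

Nullable: {E}; after ε-elimination: S -> g | i | Ei; E -> S | SE | Sg | ii.
After unit-elimination: S -> g | i | Ei; E -> g | i | Ei | SE | Sg | ii.
TERM: introduce B -> g, A -> i and substitute in every rule of length ≥2.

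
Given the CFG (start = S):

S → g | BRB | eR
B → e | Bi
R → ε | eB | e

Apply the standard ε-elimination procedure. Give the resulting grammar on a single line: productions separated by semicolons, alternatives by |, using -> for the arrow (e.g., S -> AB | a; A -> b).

S -> e | g | BB | eR | BRB; B -> e | Bi; R -> e | eB

Nullable set: {R}.
S -> BRB: R nullable, giving BB | BRB.
S -> eR: R nullable, giving e | eR.
Drop R -> ε.
Unchanged (no nullable symbols): S -> g; B -> Bi; B -> e; R -> e; R -> eB.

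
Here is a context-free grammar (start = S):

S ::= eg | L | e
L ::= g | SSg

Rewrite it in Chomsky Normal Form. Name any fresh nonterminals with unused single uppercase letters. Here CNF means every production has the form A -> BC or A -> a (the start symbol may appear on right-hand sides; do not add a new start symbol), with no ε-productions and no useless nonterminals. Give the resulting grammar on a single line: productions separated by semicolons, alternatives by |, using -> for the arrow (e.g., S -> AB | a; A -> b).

S -> e | g | BA | SD; A -> g; B -> e; D -> SA

No ε-productions.
After unit-elimination: S -> e | g | eg | SSg; L -> g | SSg.
TERM: introduce B -> e, A -> g and substitute in every rule of length ≥2.
BIN: L -> SSA becomes L -> SC, C -> SA; S -> SSA becomes S -> SD, D -> SA.
Drop unreachable/unproductive: L.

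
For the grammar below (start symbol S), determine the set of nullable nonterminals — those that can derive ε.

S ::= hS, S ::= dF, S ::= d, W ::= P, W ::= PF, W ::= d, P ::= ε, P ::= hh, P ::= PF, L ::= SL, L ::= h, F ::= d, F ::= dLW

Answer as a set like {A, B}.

{P, W}

Directly nullable (have an ε-rule): {P}.
W is nullable via W -> P (every symbol on the right is already known nullable).
Not nullable: F, L, S — each has a terminal in every rule's right-hand side or depends on a non-nullable symbol.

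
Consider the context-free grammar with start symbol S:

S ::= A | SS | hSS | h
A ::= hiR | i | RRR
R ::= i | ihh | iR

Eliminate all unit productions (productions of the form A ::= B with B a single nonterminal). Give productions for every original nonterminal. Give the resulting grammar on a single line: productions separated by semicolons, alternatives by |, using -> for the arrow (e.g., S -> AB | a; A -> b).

Unit productions: S->A.
Unit pairs (A ⇒* B via units): (S,A).
S: inherits non-unit rules of {A, S} → RRR | SS | h | hSS | hiR | i.
A: inherits non-unit rules of {A} → RRR | hiR | i.
R: inherits non-unit rules of {R} → i | iR | ihh.

S -> h | i | SS | RRR | hSS | hiR; A -> i | RRR | hiR; R -> i | iR | ihh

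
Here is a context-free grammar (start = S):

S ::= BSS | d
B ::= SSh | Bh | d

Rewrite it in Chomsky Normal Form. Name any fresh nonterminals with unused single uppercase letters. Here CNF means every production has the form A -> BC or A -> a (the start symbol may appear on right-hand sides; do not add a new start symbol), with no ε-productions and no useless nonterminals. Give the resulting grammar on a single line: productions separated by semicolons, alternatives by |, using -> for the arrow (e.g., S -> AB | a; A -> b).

No ε-productions.
No unit productions to eliminate.
TERM: introduce A -> h and substitute in every rule of length ≥2.
BIN: B -> SSA becomes B -> SC, C -> SA; S -> BSS becomes S -> BD, D -> SS.

S -> d | BD; A -> h; B -> d | BA | SC; C -> SA; D -> SS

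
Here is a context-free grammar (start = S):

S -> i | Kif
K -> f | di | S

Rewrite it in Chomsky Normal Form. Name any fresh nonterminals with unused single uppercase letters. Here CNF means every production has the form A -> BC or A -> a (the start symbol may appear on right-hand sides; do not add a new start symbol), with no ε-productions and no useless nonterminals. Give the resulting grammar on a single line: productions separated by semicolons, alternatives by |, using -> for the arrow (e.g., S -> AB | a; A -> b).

S -> i | KE; A -> i; B -> f; C -> d; D -> AB; E -> AB; K -> f | i | CA | KD

No ε-productions.
After unit-elimination: S -> i | Kif; K -> f | i | di | Kif.
TERM: introduce C -> d, B -> f, A -> i and substitute in every rule of length ≥2.
BIN: K -> KAB becomes K -> KD, D -> AB; S -> KAB becomes S -> KE, E -> AB.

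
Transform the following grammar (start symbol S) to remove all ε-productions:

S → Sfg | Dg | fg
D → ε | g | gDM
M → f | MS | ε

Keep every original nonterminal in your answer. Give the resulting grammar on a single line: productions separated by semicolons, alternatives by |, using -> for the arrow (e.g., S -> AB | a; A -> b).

S -> g | Dg | fg | Sfg; D -> g | gD | gM | gDM; M -> S | f | MS

Nullable set: {D, M}.
S -> Dg: D nullable, giving Dg | g.
Drop D -> ε.
D -> gDM: D, M nullable, giving g | gD | gDM | gM.
Drop M -> ε.
M -> MS: M nullable, giving MS | S.
Unchanged (no nullable symbols): S -> Sfg; S -> fg; D -> g; M -> f.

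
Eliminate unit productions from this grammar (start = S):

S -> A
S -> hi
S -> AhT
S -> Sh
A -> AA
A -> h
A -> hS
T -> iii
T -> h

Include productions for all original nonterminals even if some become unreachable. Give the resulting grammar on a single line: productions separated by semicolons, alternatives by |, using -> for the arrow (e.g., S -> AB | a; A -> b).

S -> h | AA | Sh | hS | hi | AhT; A -> h | AA | hS; T -> h | iii

Unit productions: S->A.
Unit pairs (A ⇒* B via units): (S,A).
S: inherits non-unit rules of {A, S} → AA | AhT | Sh | h | hS | hi.
A: inherits non-unit rules of {A} → AA | h | hS.
T: inherits non-unit rules of {T} → h | iii.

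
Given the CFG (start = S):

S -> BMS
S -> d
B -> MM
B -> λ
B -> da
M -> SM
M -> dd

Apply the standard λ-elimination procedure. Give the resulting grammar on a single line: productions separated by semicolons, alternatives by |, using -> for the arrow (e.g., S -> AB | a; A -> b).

S -> d | MS | BMS; B -> MM | da; M -> SM | dd

Nullable set: {B}.
S -> BMS: B nullable, giving BMS | MS.
Drop B -> λ.
Unchanged (no nullable symbols): S -> d; B -> MM; B -> da; M -> SM; M -> dd.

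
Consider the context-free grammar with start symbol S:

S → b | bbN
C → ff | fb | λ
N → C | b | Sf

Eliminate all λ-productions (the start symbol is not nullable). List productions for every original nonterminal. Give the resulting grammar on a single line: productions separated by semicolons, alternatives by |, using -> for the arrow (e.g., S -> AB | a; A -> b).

S -> b | bb | bbN; C -> fb | ff; N -> C | b | Sf

Nullable set: {C, N}.
S -> bbN: N nullable, giving bb | bbN.
Drop C -> λ.
N -> C: C nullable, giving C.
Unchanged (no nullable symbols): S -> b; C -> fb; C -> ff; N -> Sf; N -> b.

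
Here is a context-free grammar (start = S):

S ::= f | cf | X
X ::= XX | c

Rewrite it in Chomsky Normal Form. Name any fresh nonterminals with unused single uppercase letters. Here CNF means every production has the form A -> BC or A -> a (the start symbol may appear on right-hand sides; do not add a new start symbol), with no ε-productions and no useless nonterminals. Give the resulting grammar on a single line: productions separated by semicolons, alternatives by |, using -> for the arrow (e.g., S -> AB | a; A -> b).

No ε-productions.
After unit-elimination: S -> c | f | XX | cf; X -> c | XX.
TERM: introduce A -> c, B -> f and substitute in every rule of length ≥2.

S -> c | f | AB | XX; A -> c; B -> f; X -> c | XX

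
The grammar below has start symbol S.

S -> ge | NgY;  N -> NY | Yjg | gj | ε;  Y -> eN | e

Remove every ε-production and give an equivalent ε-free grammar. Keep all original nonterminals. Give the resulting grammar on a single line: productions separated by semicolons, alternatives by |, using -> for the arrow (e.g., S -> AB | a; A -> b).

Nullable set: {N}.
S -> NgY: N nullable, giving NgY | gY.
Drop N -> ε.
N -> NY: N nullable, giving NY | Y.
Y -> eN: N nullable, giving e | eN.
Unchanged (no nullable symbols): S -> ge; N -> Yjg; N -> gj; Y -> e.

S -> gY | ge | NgY; N -> Y | NY | gj | Yjg; Y -> e | eN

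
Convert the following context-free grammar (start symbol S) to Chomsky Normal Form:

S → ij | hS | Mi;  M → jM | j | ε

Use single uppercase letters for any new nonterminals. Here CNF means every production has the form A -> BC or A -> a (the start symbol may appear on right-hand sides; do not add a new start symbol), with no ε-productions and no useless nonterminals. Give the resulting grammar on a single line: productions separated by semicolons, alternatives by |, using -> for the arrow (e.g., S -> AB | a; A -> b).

Nullable: {M}; after ε-elimination: S -> i | Mi | hS | ij; M -> j | jM.
No unit productions to eliminate.
TERM: introduce C -> h, B -> i, A -> j and substitute in every rule of length ≥2.

S -> i | BA | CS | MB; A -> j; B -> i; C -> h; M -> j | AM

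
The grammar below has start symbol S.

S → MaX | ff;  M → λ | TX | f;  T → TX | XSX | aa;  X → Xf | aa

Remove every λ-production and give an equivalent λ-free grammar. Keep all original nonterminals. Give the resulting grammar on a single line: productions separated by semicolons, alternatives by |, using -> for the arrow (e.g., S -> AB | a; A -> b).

Nullable set: {M}.
S -> MaX: M nullable, giving MaX | aX.
Drop M -> λ.
Unchanged (no nullable symbols): S -> ff; M -> TX; M -> f; T -> TX; T -> XSX; T -> aa; X -> Xf; X -> aa.

S -> aX | ff | MaX; M -> f | TX; T -> TX | aa | XSX; X -> Xf | aa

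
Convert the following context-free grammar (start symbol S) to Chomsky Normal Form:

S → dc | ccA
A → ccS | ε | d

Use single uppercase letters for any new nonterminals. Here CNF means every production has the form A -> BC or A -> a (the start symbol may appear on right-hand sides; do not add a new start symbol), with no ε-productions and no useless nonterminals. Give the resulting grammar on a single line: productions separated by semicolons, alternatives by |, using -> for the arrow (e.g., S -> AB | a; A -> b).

S -> BB | BE | CB; A -> d | BD; B -> c; C -> d; D -> BS; E -> BA

Nullable: {A}; after ε-elimination: S -> cc | dc | ccA; A -> d | ccS.
No unit productions to eliminate.
TERM: introduce B -> c, C -> d and substitute in every rule of length ≥2.
BIN: A -> BBS becomes A -> BD, D -> BS; S -> BBA becomes S -> BE, E -> BA.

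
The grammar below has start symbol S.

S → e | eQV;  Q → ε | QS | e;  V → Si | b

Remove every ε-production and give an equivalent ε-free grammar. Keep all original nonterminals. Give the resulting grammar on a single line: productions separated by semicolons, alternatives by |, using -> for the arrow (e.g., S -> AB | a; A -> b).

Nullable set: {Q}.
S -> eQV: Q nullable, giving eQV | eV.
Drop Q -> ε.
Q -> QS: Q nullable, giving QS | S.
Unchanged (no nullable symbols): S -> e; Q -> e; V -> Si; V -> b.

S -> e | eV | eQV; Q -> S | e | QS; V -> b | Si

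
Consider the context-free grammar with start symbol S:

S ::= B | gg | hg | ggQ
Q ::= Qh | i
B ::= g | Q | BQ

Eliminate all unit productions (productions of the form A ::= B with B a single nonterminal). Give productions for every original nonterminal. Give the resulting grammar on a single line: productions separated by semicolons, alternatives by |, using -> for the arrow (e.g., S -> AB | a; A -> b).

Unit productions: B->Q, S->B.
Unit pairs (A ⇒* B via units): (B,Q), (S,B), (S,Q).
S: inherits non-unit rules of {B, Q, S} → BQ | Qh | g | gg | ggQ | hg | i.
B: inherits non-unit rules of {B, Q} → BQ | Qh | g | i.
Q: inherits non-unit rules of {Q} → Qh | i.

S -> g | i | BQ | Qh | gg | hg | ggQ; B -> g | i | BQ | Qh; Q -> i | Qh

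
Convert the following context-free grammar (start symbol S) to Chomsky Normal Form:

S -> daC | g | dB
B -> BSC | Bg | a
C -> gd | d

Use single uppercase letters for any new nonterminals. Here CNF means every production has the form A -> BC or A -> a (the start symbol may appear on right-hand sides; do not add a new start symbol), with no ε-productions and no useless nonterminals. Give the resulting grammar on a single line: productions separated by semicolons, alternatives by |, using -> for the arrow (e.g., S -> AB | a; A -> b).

No ε-productions.
No unit productions to eliminate.
TERM: introduce E -> a, D -> d, A -> g and substitute in every rule of length ≥2.
BIN: B -> BSC becomes B -> BF, F -> SC; S -> DEC becomes S -> DG, G -> EC.

S -> g | DB | DG; A -> g; B -> a | BA | BF; C -> d | AD; D -> d; E -> a; F -> SC; G -> EC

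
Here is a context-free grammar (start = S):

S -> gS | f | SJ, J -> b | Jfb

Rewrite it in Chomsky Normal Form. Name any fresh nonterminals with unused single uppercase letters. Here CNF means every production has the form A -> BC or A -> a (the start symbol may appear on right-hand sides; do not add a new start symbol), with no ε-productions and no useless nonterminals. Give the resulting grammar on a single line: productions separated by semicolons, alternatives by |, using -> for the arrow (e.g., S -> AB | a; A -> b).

No ε-productions.
No unit productions to eliminate.
TERM: introduce B -> b, A -> f, C -> g and substitute in every rule of length ≥2.
BIN: J -> JAB becomes J -> JD, D -> AB.

S -> f | CS | SJ; A -> f; B -> b; C -> g; D -> AB; J -> b | JD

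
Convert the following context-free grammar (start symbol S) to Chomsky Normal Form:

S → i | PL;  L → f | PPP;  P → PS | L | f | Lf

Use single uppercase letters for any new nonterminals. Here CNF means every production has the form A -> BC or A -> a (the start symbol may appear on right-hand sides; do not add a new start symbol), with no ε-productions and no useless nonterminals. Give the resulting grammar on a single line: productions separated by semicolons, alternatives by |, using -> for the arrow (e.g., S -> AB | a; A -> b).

S -> i | PL; A -> f; B -> PP; C -> PP; L -> f | PB; P -> f | LA | PC | PS

No ε-productions.
After unit-elimination: S -> i | PL; L -> f | PPP; P -> f | Lf | PS | PPP.
TERM: introduce A -> f and substitute in every rule of length ≥2.
BIN: L -> PPP becomes L -> PB, B -> PP; P -> PPP becomes P -> PC, C -> PP.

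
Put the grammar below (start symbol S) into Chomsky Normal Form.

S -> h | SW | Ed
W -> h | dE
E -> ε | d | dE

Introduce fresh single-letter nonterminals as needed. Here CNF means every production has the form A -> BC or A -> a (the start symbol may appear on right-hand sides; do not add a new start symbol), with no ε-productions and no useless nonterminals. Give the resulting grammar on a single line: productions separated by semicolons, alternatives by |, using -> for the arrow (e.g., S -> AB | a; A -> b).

S -> d | h | EA | SW; A -> d; E -> d | AE; W -> d | h | AE

Nullable: {E}; after ε-elimination: S -> d | h | Ed | SW; E -> d | dE; W -> d | h | dE.
No unit productions to eliminate.
TERM: introduce A -> d and substitute in every rule of length ≥2.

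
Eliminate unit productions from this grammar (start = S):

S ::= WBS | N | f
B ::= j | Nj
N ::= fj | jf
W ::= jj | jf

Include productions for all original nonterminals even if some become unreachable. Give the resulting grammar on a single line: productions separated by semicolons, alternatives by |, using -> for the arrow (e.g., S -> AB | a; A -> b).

Unit productions: S->N.
Unit pairs (A ⇒* B via units): (S,N).
S: inherits non-unit rules of {N, S} → WBS | f | fj | jf.
B: inherits non-unit rules of {B} → Nj | j.
N: inherits non-unit rules of {N} → fj | jf.
W: inherits non-unit rules of {W} → jf | jj.

S -> f | fj | jf | WBS; B -> j | Nj; N -> fj | jf; W -> jf | jj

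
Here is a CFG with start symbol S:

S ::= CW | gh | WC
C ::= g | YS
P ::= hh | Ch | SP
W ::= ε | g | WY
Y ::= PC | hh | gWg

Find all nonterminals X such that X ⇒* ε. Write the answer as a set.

Directly nullable (have an ε-rule): {W}.
Not nullable: C, P, S, Y — each has a terminal in every rule's right-hand side or depends on a non-nullable symbol.

{W}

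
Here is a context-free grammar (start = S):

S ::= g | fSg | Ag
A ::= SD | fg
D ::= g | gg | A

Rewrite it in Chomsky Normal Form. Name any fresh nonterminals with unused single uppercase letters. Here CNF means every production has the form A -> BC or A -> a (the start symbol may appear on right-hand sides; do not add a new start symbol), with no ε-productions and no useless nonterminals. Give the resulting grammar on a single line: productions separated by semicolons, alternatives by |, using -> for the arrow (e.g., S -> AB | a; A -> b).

No ε-productions.
After unit-elimination: S -> g | Ag | fSg; A -> SD | fg; D -> g | SD | fg | gg.
TERM: introduce B -> f, C -> g and substitute in every rule of length ≥2.
BIN: S -> BSC becomes S -> BE, E -> SC.

S -> g | AC | BE; A -> BC | SD; B -> f; C -> g; D -> g | BC | CC | SD; E -> SC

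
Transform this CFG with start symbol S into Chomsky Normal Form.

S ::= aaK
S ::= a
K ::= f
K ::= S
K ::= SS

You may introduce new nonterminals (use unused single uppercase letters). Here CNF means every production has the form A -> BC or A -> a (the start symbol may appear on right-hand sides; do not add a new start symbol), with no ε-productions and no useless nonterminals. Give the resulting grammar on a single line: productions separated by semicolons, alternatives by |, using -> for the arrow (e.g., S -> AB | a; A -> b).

S -> a | AC; A -> a; B -> AK; C -> AK; K -> a | f | AB | SS

No ε-productions.
After unit-elimination: S -> a | aaK; K -> a | f | SS | aaK.
TERM: introduce A -> a and substitute in every rule of length ≥2.
BIN: K -> AAK becomes K -> AB, B -> AK; S -> AAK becomes S -> AC, C -> AK.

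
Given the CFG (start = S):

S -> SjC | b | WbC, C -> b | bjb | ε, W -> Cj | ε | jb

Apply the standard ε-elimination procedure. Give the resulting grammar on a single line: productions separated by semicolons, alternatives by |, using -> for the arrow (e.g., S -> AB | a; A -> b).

S -> b | Sj | Wb | bC | SjC | WbC; C -> b | bjb; W -> j | Cj | jb

Nullable set: {C, W}.
S -> SjC: C nullable, giving Sj | SjC.
S -> WbC: W, C nullable, giving Wb | WbC | b | bC.
Drop C -> ε.
Drop W -> ε.
W -> Cj: C nullable, giving Cj | j.
Unchanged (no nullable symbols): S -> b; C -> b; C -> bjb; W -> jb.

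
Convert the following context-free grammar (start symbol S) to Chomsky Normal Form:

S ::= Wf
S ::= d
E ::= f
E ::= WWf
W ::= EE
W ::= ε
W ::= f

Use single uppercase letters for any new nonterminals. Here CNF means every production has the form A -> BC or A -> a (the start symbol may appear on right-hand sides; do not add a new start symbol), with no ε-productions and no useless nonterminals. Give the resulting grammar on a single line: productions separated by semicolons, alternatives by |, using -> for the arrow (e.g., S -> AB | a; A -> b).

S -> d | f | WA; A -> f; B -> WA; E -> f | WA | WB; W -> f | EE

Nullable: {W}; after ε-elimination: S -> d | f | Wf; E -> f | Wf | WWf; W -> f | EE.
No unit productions to eliminate.
TERM: introduce A -> f and substitute in every rule of length ≥2.
BIN: E -> WWA becomes E -> WB, B -> WA.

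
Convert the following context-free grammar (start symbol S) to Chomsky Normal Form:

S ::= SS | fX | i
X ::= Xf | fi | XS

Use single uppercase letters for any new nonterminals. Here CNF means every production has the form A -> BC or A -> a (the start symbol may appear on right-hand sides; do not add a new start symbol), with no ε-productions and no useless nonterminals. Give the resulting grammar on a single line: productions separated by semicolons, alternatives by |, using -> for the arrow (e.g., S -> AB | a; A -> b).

No ε-productions.
No unit productions to eliminate.
TERM: introduce A -> f, B -> i and substitute in every rule of length ≥2.

S -> i | AX | SS; A -> f; B -> i; X -> AB | XA | XS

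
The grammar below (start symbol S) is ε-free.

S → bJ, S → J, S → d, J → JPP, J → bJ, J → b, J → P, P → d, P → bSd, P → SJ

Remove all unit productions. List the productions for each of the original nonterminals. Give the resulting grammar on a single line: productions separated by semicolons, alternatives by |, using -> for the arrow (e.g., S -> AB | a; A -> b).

S -> b | d | SJ | bJ | JPP | bSd; J -> b | d | SJ | bJ | JPP | bSd; P -> d | SJ | bSd

Unit productions: J->P, S->J.
Unit pairs (A ⇒* B via units): (J,P), (S,J), (S,P).
S: inherits non-unit rules of {J, P, S} → JPP | SJ | b | bJ | bSd | d.
J: inherits non-unit rules of {J, P} → JPP | SJ | b | bJ | bSd | d.
P: inherits non-unit rules of {P} → SJ | bSd | d.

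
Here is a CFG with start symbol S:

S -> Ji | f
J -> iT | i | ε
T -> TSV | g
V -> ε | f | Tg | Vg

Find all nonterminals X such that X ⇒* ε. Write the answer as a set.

Directly nullable (have an ε-rule): {J, V}.
Not nullable: S, T — each has a terminal in every rule's right-hand side or depends on a non-nullable symbol.

{J, V}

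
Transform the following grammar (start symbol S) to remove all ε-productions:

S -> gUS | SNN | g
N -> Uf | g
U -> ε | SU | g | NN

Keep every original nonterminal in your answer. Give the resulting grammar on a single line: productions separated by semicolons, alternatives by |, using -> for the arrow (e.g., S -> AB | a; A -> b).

S -> g | gS | SNN | gUS; N -> f | g | Uf; U -> S | g | NN | SU

Nullable set: {U}.
S -> gUS: U nullable, giving gS | gUS.
N -> Uf: U nullable, giving Uf | f.
Drop U -> ε.
U -> SU: U nullable, giving S | SU.
Unchanged (no nullable symbols): S -> SNN; S -> g; N -> g; U -> NN; U -> g.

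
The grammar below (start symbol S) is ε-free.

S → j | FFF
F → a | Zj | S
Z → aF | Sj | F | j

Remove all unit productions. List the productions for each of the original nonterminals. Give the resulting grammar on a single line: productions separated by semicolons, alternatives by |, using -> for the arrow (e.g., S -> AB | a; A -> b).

Unit productions: F->S, Z->F.
Unit pairs (A ⇒* B via units): (F,S), (Z,F), (Z,S).
S: inherits non-unit rules of {S} → FFF | j.
F: inherits non-unit rules of {F, S} → FFF | Zj | a | j.
Z: inherits non-unit rules of {F, S, Z} → FFF | Sj | Zj | a | aF | j.

S -> j | FFF; F -> a | j | Zj | FFF; Z -> a | j | Sj | Zj | aF | FFF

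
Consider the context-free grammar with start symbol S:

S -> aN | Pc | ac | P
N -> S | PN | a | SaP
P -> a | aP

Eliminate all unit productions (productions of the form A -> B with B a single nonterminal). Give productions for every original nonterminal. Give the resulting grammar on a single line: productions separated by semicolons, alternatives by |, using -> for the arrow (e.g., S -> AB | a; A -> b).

Unit productions: N->S, S->P.
Unit pairs (A ⇒* B via units): (N,P), (N,S), (S,P).
S: inherits non-unit rules of {P, S} → Pc | a | aN | aP | ac.
N: inherits non-unit rules of {N, P, S} → PN | Pc | SaP | a | aN | aP | ac.
P: inherits non-unit rules of {P} → a | aP.

S -> a | Pc | aN | aP | ac; N -> a | PN | Pc | aN | aP | ac | SaP; P -> a | aP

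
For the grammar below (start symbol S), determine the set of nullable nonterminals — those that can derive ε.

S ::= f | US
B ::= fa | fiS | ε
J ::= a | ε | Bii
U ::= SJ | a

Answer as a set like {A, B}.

{B, J}

Directly nullable (have an ε-rule): {B, J}.
Not nullable: S, U — each has a terminal in every rule's right-hand side or depends on a non-nullable symbol.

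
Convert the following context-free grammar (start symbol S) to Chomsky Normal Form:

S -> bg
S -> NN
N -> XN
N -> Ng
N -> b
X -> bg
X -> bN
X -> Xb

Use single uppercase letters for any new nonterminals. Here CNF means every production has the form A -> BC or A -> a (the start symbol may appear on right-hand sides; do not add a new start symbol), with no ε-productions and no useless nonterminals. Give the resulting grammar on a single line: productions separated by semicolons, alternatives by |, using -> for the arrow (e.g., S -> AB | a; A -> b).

S -> BA | NN; A -> g; B -> b; N -> b | NA | XN; X -> BA | BN | XB

No ε-productions.
No unit productions to eliminate.
TERM: introduce B -> b, A -> g and substitute in every rule of length ≥2.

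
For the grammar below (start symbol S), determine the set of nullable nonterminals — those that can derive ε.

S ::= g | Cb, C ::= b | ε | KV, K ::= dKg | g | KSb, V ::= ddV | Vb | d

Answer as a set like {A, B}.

Directly nullable (have an ε-rule): {C}.
Not nullable: K, S, V — each has a terminal in every rule's right-hand side or depends on a non-nullable symbol.

{C}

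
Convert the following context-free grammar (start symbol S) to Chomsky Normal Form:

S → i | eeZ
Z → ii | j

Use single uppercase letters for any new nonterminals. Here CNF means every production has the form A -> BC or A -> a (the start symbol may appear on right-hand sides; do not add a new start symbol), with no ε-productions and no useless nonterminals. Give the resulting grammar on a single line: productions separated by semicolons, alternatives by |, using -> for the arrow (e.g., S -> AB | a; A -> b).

S -> i | AC; A -> e; B -> i; C -> AZ; Z -> j | BB

No ε-productions.
No unit productions to eliminate.
TERM: introduce A -> e, B -> i and substitute in every rule of length ≥2.
BIN: S -> AAZ becomes S -> AC, C -> AZ.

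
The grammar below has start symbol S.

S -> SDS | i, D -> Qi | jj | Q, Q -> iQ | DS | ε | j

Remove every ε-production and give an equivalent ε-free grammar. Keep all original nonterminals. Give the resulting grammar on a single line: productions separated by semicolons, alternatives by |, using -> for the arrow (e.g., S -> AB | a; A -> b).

S -> i | SS | SDS; D -> Q | i | Qi | jj; Q -> S | i | j | DS | iQ

Nullable set: {D, Q}.
S -> SDS: D nullable, giving SDS | SS.
D -> Q: Q nullable, giving Q.
D -> Qi: Q nullable, giving Qi | i.
Drop Q -> ε.
Q -> DS: D nullable, giving DS | S.
Q -> iQ: Q nullable, giving i | iQ.
Unchanged (no nullable symbols): S -> i; D -> jj; Q -> j.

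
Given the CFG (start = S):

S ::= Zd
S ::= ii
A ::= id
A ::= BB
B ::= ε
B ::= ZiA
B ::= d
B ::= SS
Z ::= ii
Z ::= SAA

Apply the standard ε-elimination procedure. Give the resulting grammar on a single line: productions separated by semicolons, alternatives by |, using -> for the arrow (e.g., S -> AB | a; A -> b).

S -> Zd | ii; A -> B | BB | id; B -> d | SS | Zi | ZiA; Z -> S | SA | ii | SAA

Nullable set: {A, B}.
A -> BB: B, B nullable, giving B | BB.
Drop B -> ε.
B -> ZiA: A nullable, giving Zi | ZiA.
Z -> SAA: A, A nullable, giving S | SA | SAA.
Unchanged (no nullable symbols): S -> Zd; S -> ii; A -> id; B -> SS; B -> d; Z -> ii.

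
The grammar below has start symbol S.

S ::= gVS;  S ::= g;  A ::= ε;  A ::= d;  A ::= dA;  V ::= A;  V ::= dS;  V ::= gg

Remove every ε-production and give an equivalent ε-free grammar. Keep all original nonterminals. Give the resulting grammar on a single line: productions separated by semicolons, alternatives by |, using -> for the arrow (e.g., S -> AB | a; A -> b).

S -> g | gS | gVS; A -> d | dA; V -> A | dS | gg

Nullable set: {A, V}.
S -> gVS: V nullable, giving gS | gVS.
Drop A -> ε.
A -> dA: A nullable, giving d | dA.
V -> A: A nullable, giving A.
Unchanged (no nullable symbols): S -> g; A -> d; V -> dS; V -> gg.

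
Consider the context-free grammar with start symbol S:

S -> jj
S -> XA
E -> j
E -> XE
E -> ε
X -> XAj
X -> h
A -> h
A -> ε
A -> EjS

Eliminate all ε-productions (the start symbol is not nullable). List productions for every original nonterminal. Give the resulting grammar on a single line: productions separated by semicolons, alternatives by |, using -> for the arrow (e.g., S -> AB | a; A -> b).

S -> X | XA | jj; A -> h | jS | EjS; E -> X | j | XE; X -> h | Xj | XAj

Nullable set: {A, E}.
S -> XA: A nullable, giving X | XA.
Drop A -> ε.
A -> EjS: E nullable, giving EjS | jS.
Drop E -> ε.
E -> XE: E nullable, giving X | XE.
X -> XAj: A nullable, giving XAj | Xj.
Unchanged (no nullable symbols): S -> jj; A -> h; E -> j; X -> h.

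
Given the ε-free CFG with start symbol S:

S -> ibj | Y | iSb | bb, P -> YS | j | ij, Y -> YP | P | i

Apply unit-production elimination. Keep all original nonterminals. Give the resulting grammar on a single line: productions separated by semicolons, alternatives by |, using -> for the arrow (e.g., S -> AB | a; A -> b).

S -> i | j | YP | YS | bb | ij | iSb | ibj; P -> j | YS | ij; Y -> i | j | YP | YS | ij

Unit productions: S->Y, Y->P.
Unit pairs (A ⇒* B via units): (S,P), (S,Y), (Y,P).
S: inherits non-unit rules of {P, S, Y} → YP | YS | bb | i | iSb | ibj | ij | j.
P: inherits non-unit rules of {P} → YS | ij | j.
Y: inherits non-unit rules of {P, Y} → YP | YS | i | ij | j.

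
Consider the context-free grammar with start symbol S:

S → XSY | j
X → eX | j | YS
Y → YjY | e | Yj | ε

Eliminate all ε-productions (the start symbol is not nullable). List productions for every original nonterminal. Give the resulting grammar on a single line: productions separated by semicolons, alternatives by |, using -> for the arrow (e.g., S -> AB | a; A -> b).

Nullable set: {Y}.
S -> XSY: Y nullable, giving XS | XSY.
X -> YS: Y nullable, giving S | YS.
Drop Y -> ε.
Y -> Yj: Y nullable, giving Yj | j.
Y -> YjY: Y, Y nullable, giving Yj | YjY | j | jY.
Unchanged (no nullable symbols): S -> j; X -> eX; X -> j; Y -> e.

S -> j | XS | XSY; X -> S | j | YS | eX; Y -> e | j | Yj | jY | YjY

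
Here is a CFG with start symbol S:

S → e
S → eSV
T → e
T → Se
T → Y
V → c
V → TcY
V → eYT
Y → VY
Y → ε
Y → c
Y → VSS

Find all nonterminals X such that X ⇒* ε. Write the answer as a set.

Directly nullable (have an ε-rule): {Y}.
T is nullable via T -> Y (every symbol on the right is already known nullable).
Not nullable: S, V — each has a terminal in every rule's right-hand side or depends on a non-nullable symbol.

{T, Y}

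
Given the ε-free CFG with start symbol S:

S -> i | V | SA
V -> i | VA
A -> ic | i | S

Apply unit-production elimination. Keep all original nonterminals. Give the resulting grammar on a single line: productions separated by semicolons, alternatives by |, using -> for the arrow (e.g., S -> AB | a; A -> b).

S -> i | SA | VA; A -> i | SA | VA | ic; V -> i | VA

Unit productions: A->S, S->V.
Unit pairs (A ⇒* B via units): (A,S), (A,V), (S,V).
S: inherits non-unit rules of {S, V} → SA | VA | i.
A: inherits non-unit rules of {A, S, V} → SA | VA | i | ic.
V: inherits non-unit rules of {V} → VA | i.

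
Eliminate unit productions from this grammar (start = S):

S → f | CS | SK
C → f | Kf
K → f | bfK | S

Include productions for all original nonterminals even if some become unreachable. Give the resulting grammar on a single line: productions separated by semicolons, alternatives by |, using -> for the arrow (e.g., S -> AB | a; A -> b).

S -> f | CS | SK; C -> f | Kf; K -> f | CS | SK | bfK

Unit productions: K->S.
Unit pairs (A ⇒* B via units): (K,S).
S: inherits non-unit rules of {S} → CS | SK | f.
C: inherits non-unit rules of {C} → Kf | f.
K: inherits non-unit rules of {K, S} → CS | SK | bfK | f.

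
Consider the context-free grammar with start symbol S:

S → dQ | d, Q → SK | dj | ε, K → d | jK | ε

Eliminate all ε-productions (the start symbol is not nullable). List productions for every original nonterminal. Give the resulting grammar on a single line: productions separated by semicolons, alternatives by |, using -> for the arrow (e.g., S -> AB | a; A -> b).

S -> d | dQ; K -> d | j | jK; Q -> S | SK | dj

Nullable set: {K, Q}.
S -> dQ: Q nullable, giving d | dQ.
Drop K -> ε.
K -> jK: K nullable, giving j | jK.
Drop Q -> ε.
Q -> SK: K nullable, giving S | SK.
Unchanged (no nullable symbols): S -> d; K -> d; Q -> dj.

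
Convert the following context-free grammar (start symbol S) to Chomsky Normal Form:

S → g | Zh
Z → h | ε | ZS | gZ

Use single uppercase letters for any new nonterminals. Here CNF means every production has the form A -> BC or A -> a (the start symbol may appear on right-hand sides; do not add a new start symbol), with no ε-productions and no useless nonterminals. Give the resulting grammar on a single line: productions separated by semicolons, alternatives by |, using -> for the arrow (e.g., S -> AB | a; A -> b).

S -> g | h | ZA; A -> h; B -> g; Z -> g | h | BZ | ZA | ZS

Nullable: {Z}; after ε-elimination: S -> g | h | Zh; Z -> S | g | h | ZS | gZ.
After unit-elimination: S -> g | h | Zh; Z -> g | h | ZS | Zh | gZ.
TERM: introduce B -> g, A -> h and substitute in every rule of length ≥2.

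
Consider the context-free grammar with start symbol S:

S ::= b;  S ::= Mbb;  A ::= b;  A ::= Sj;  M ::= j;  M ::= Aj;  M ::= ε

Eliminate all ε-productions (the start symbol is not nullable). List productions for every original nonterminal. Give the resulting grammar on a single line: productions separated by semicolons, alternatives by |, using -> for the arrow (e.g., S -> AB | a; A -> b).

Nullable set: {M}.
S -> Mbb: M nullable, giving Mbb | bb.
Drop M -> ε.
Unchanged (no nullable symbols): S -> b; A -> Sj; A -> b; M -> Aj; M -> j.

S -> b | bb | Mbb; A -> b | Sj; M -> j | Aj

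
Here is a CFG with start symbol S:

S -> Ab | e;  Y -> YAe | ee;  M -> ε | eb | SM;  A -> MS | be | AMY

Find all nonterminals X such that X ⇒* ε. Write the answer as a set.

{M}

Directly nullable (have an ε-rule): {M}.
Not nullable: A, S, Y — each has a terminal in every rule's right-hand side or depends on a non-nullable symbol.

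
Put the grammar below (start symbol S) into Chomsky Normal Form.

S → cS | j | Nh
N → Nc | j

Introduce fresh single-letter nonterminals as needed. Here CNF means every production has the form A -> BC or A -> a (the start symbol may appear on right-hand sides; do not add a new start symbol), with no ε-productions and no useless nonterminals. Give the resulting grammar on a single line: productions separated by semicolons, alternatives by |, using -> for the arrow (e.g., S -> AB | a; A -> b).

No ε-productions.
No unit productions to eliminate.
TERM: introduce A -> c, B -> h and substitute in every rule of length ≥2.

S -> j | AS | NB; A -> c; B -> h; N -> j | NA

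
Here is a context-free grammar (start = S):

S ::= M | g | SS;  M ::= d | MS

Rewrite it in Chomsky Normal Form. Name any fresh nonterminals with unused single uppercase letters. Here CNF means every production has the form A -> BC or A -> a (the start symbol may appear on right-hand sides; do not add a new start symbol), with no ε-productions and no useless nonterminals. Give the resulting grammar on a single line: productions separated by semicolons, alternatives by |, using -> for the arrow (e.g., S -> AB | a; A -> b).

No ε-productions.
After unit-elimination: S -> d | g | MS | SS; M -> d | MS.

S -> d | g | MS | SS; M -> d | MS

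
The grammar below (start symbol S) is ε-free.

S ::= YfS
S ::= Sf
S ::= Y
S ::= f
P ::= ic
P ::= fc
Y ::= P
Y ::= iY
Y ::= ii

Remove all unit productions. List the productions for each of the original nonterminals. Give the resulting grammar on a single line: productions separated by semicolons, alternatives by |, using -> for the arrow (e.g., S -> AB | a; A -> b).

Unit productions: S->Y, Y->P.
Unit pairs (A ⇒* B via units): (S,P), (S,Y), (Y,P).
S: inherits non-unit rules of {P, S, Y} → Sf | YfS | f | fc | iY | ic | ii.
P: inherits non-unit rules of {P} → fc | ic.
Y: inherits non-unit rules of {P, Y} → fc | iY | ic | ii.

S -> f | Sf | fc | iY | ic | ii | YfS; P -> fc | ic; Y -> fc | iY | ic | ii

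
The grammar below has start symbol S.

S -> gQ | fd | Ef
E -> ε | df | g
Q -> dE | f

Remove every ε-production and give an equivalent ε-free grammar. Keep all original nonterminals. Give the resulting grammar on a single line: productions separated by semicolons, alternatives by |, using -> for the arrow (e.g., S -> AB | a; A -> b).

S -> f | Ef | fd | gQ; E -> g | df; Q -> d | f | dE

Nullable set: {E}.
S -> Ef: E nullable, giving Ef | f.
Drop E -> ε.
Q -> dE: E nullable, giving d | dE.
Unchanged (no nullable symbols): S -> fd; S -> gQ; E -> df; E -> g; Q -> f.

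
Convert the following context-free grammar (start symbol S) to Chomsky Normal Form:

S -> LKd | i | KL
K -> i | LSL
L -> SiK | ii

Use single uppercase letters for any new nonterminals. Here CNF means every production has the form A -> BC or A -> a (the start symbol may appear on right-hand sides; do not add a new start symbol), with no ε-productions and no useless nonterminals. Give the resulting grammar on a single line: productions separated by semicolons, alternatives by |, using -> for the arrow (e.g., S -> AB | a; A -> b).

No ε-productions.
No unit productions to eliminate.
TERM: introduce B -> d, A -> i and substitute in every rule of length ≥2.
BIN: K -> LSL becomes K -> LC, C -> SL; L -> SAK becomes L -> SD, D -> AK; S -> LKB becomes S -> LE, E -> KB.

S -> i | KL | LE; A -> i; B -> d; C -> SL; D -> AK; E -> KB; K -> i | LC; L -> AA | SD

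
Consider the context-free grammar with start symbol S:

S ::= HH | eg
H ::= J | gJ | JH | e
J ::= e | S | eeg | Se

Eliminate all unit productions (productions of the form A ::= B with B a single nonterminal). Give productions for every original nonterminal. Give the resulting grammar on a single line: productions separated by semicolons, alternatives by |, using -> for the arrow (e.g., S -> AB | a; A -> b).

S -> HH | eg; H -> e | HH | JH | Se | eg | gJ | eeg; J -> e | HH | Se | eg | eeg

Unit productions: H->J, J->S.
Unit pairs (A ⇒* B via units): (H,J), (H,S), (J,S).
S: inherits non-unit rules of {S} → HH | eg.
H: inherits non-unit rules of {H, J, S} → HH | JH | Se | e | eeg | eg | gJ.
J: inherits non-unit rules of {J, S} → HH | Se | e | eeg | eg.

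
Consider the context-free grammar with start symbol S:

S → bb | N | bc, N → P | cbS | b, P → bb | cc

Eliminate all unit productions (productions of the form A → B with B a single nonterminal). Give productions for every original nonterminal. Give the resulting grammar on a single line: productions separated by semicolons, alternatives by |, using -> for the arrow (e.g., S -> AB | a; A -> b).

Unit productions: N->P, S->N.
Unit pairs (A ⇒* B via units): (N,P), (S,N), (S,P).
S: inherits non-unit rules of {N, P, S} → b | bb | bc | cbS | cc.
N: inherits non-unit rules of {N, P} → b | bb | cbS | cc.
P: inherits non-unit rules of {P} → bb | cc.

S -> b | bb | bc | cc | cbS; N -> b | bb | cc | cbS; P -> bb | cc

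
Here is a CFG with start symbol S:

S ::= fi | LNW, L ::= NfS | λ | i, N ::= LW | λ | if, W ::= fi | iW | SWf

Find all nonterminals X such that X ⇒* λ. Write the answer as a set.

Directly nullable (have an ε-rule): {L, N}.
Not nullable: S, W — each has a terminal in every rule's right-hand side or depends on a non-nullable symbol.

{L, N}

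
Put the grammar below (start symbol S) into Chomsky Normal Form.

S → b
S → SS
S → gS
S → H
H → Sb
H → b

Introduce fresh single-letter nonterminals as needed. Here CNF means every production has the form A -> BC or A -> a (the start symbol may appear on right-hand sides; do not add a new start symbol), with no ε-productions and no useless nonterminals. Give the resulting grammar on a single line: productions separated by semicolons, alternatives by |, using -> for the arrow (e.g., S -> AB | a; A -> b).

No ε-productions.
After unit-elimination: S -> b | SS | Sb | gS; H -> b | Sb.
TERM: introduce A -> b, B -> g and substitute in every rule of length ≥2.
Drop unreachable/unproductive: H.

S -> b | BS | SA | SS; A -> b; B -> g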